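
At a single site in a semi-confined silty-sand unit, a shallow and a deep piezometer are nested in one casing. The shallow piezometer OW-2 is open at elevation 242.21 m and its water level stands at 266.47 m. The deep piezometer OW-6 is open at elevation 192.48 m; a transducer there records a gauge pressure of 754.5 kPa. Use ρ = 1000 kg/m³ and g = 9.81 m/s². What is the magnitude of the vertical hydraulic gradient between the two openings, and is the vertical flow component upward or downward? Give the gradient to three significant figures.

|i_v| ≈ 0.0587; vertical flow is upward

Total head at OW-2: h = 266.47 m (water level in the standpipe).
Pressure head at OW-6: ψ = P/(ρg) = 754.5×1000 / (1000 × 9.81) = 76.91 m.
Total head at OW-6: h = z + ψ = 192.48 + 76.91 = 269.39 m.
Δh = h(OW-2) − h(OW-6) = 266.47 − 269.39 = -2.92 m.
Vertical separation Δz = 242.21 − 192.48 = 49.73 m.
|i_v| = |Δh| / Δz = 2.92 / 49.73 = 0.0587.
Head is higher in the deep piezometer, so vertical flow is upward (discharge condition).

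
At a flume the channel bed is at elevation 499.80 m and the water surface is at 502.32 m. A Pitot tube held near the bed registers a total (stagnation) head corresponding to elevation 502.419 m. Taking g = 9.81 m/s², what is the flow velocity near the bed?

v ≈ 1.39 m/s

Near the bed, under hydrostatic conditions, the piezometric head (z + ψ) equals the free-surface elevation, 502.32 m.
Velocity head = total − piezometric = 502.419 − 502.32 = 0.099 m.
v = √(2g·h_v) = √(2 × 9.81 × 0.099) = 1.39 m/s.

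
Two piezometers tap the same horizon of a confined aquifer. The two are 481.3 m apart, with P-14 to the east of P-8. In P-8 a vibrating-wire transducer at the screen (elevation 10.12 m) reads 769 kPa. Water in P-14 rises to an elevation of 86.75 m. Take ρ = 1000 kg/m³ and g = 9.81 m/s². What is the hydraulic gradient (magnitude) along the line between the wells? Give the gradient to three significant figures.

Pressure head at P-8: ψ = P/(ρg) = 769×1000 / (1000 × 9.81) = 78.39 m.
Total head at P-8: h = z + ψ = 10.12 + 78.39 = 88.51 m.
Total head at P-14: h = 86.75 m (water level in the piezometer is the total head).
Head difference: h(P-8) − h(P-14) = 88.51 − 86.75 = 1.76 m.
Hydraulic gradient: i = |Δh| / L = 1.76 / 481.3 = 0.00366.

i ≈ 0.00366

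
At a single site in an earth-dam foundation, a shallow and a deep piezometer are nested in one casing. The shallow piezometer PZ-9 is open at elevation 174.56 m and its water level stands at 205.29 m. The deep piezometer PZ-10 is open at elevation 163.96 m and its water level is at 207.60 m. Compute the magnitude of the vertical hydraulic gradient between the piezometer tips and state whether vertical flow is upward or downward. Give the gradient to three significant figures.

Total head at PZ-9: h = 205.29 m (water level in the standpipe).
Total head at PZ-10: h = 207.60 m.
Δh = h(PZ-9) − h(PZ-10) = 205.29 − 207.60 = -2.31 m.
Vertical separation Δz = 174.56 − 163.96 = 10.60 m.
|i_v| = |Δh| / Δz = 2.31 / 10.60 = 0.218.
Head is higher in the deep piezometer, so vertical flow is upward (discharge condition).

|i_v| ≈ 0.218; vertical flow is upward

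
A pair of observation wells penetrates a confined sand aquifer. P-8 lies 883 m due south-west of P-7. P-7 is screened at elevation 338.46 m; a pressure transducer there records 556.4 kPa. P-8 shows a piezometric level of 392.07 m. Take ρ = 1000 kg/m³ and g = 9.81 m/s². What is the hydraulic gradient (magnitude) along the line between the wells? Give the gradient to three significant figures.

i ≈ 0.00352

Pressure head at P-7: ψ = P/(ρg) = 556.4×1000 / (1000 × 9.81) = 56.72 m.
Total head at P-7: h = z + ψ = 338.46 + 56.72 = 395.18 m.
Total head at P-8: h = 392.07 m (water level in the piezometer is the total head).
Head difference: h(P-7) − h(P-8) = 395.18 − 392.07 = 3.11 m.
Hydraulic gradient: i = |Δh| / L = 3.11 / 883 = 0.00352.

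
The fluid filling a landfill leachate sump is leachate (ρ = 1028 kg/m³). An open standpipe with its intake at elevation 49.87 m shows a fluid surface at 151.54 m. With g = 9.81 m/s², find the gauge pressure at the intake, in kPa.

Pressure head ψ = h − z = 151.54 − 49.87 = 101.67 m.
P = ρgψ = 1028 × 9.81 × 101.67 = 1025309 Pa ≈ 1030 kPa.

P ≈ 1030 kPa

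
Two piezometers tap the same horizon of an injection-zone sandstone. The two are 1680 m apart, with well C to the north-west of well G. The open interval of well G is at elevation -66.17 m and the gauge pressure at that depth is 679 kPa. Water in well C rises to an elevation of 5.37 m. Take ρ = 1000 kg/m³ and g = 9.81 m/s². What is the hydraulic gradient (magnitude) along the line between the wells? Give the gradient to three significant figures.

Pressure head at well G: ψ = P/(ρg) = 679×1000 / (1000 × 9.81) = 69.22 m.
Total head at well G: h = z + ψ = -66.17 + 69.22 = 3.05 m.
Total head at well C: h = 5.37 m (water level in the piezometer is the total head).
Head difference: h(well G) − h(well C) = 3.05 − 5.37 = -2.32 m.
Hydraulic gradient: i = |Δh| / L = 2.32 / 1680 = 0.00138.

i ≈ 0.00138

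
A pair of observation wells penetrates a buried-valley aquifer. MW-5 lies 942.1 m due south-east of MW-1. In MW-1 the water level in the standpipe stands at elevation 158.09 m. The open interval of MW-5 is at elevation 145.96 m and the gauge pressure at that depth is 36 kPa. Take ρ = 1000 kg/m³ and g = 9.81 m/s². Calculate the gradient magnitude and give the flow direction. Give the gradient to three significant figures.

i ≈ 0.00898; groundwater flows toward the south-east

Total head at MW-1: h = 158.09 m (water level in the piezometer is the total head).
Pressure head at MW-5: ψ = P/(ρg) = 36×1000 / (1000 × 9.81) = 3.67 m.
Total head at MW-5: h = z + ψ = 145.96 + 3.67 = 149.63 m.
Head difference: h(MW-1) − h(MW-5) = 158.09 − 149.63 = 8.46 m.
Hydraulic gradient: i = |Δh| / L = 8.46 / 942.1 = 0.00898.
Flow is from higher to lower head: from MW-1 toward MW-5, i.e. toward the south-east.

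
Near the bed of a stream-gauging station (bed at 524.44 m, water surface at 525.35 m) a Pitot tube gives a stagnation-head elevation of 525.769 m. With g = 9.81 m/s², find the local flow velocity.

Near the bed, under hydrostatic conditions, the piezometric head (z + ψ) equals the free-surface elevation, 525.35 m.
Velocity head = total − piezometric = 525.769 − 525.35 = 0.419 m.
v = √(2g·h_v) = √(2 × 9.81 × 0.419) = 2.87 m/s.

v ≈ 2.87 m/s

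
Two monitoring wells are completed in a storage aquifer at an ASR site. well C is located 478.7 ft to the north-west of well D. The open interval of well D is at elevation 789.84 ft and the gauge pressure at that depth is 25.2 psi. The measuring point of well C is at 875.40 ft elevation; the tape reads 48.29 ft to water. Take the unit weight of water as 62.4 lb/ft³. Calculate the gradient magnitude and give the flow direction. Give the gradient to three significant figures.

i ≈ 0.0436; groundwater flows toward the north-west

Pressure head at well D: ψ = 144·P/γ = 144 × 25.2 / 62.4 = 58.15 ft.
Total head at well D: h = z + ψ = 789.84 + 58.15 = 847.99 ft.
Total head at well C: h = 875.40 − 48.29 = 827.11 ft.
Head difference: h(well D) − h(well C) = 847.99 − 827.11 = 20.88 ft.
Hydraulic gradient: i = |Δh| / L = 20.88 / 478.7 = 0.0436.
Flow is from higher to lower head: from well D toward well C, i.e. toward the north-west.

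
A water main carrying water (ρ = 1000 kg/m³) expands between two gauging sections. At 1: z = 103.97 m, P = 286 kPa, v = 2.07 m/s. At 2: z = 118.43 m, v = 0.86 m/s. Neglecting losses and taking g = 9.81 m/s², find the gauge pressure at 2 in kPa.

Pressure head at 1: ψ₁ = P₁/(ρg) = 286×1000 / (1000 × 9.81) = 29.15 m.
Velocity heads: v₁²/2g = 2.07²/19.62 = 0.218 m; v₂²/2g = 0.86²/19.62 = 0.038 m.
Total head H = z₁ + ψ₁ + v₁²/2g = 103.97 + 29.15 + 0.218 = 133.34 m.
ψ₂ = H − z₂ − v₂²/2g = 133.34 − 118.43 − 0.038 = 14.87 m.
P₂ = ρgψ₂ = 1000 × 9.81 × 14.87 ≈ 146 kPa.

P₂ ≈ 146 kPa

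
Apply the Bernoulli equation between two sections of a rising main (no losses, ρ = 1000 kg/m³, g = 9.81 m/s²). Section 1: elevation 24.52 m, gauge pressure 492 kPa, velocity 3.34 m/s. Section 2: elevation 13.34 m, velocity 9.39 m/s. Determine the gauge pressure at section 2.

P₂ ≈ 563 kPa

Pressure head at 1: ψ₁ = P₁/(ρg) = 492×1000 / (1000 × 9.81) = 50.15 m.
Velocity heads: v₁²/2g = 3.34²/19.62 = 0.569 m; v₂²/2g = 9.39²/19.62 = 4.494 m.
Total head H = z₁ + ψ₁ + v₁²/2g = 24.52 + 50.15 + 0.569 = 75.24 m.
ψ₂ = H − z₂ − v₂²/2g = 75.24 − 13.34 − 4.494 = 57.41 m.
P₂ = ρgψ₂ = 1000 × 9.81 × 57.41 ≈ 563 kPa.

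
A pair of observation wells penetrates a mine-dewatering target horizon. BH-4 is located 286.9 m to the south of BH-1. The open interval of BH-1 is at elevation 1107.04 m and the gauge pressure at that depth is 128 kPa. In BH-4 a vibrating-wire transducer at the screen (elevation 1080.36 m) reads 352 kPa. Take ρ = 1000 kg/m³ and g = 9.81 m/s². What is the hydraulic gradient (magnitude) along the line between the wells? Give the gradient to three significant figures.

Pressure head at BH-1: ψ = P/(ρg) = 128×1000 / (1000 × 9.81) = 13.05 m.
Total head at BH-1: h = z + ψ = 1107.04 + 13.05 = 1120.09 m.
Pressure head at BH-4: ψ = P/(ρg) = 352×1000 / (1000 × 9.81) = 35.88 m.
Total head at BH-4: h = z + ψ = 1080.36 + 35.88 = 1116.24 m.
Head difference: h(BH-1) − h(BH-4) = 1120.09 − 1116.24 = 3.85 m.
Hydraulic gradient: i = |Δh| / L = 3.85 / 286.9 = 0.0134.

i ≈ 0.0134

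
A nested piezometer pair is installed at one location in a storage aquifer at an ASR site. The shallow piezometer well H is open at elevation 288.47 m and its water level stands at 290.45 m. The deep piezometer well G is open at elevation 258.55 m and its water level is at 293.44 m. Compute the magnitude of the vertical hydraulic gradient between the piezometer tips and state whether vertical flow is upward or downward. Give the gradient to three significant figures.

|i_v| ≈ 0.0999; vertical flow is upward

Total head at well H: h = 290.45 m (water level in the standpipe).
Total head at well G: h = 293.44 m.
Δh = h(well H) − h(well G) = 290.45 − 293.44 = -2.99 m.
Vertical separation Δz = 288.47 − 258.55 = 29.92 m.
|i_v| = |Δh| / Δz = 2.99 / 29.92 = 0.0999.
Head is higher in the deep piezometer, so vertical flow is upward (discharge condition).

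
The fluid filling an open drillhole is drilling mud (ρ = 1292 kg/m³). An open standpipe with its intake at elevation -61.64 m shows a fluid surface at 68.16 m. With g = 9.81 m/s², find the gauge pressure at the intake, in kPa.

Pressure head ψ = h − z = 68.16 − (-61.64) = 129.80 m.
P = ρgψ = 1292 × 9.81 × 129.80 = 1645153 Pa ≈ 1650 kPa.

P ≈ 1650 kPa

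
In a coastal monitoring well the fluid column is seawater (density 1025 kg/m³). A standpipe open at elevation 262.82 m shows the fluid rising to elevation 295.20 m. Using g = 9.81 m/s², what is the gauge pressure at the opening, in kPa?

Pressure head ψ = h − z = 295.20 − 262.82 = 32.38 m.
P = ρgψ = 1025 × 9.81 × 32.38 = 325589 Pa ≈ 326 kPa.

P ≈ 326 kPa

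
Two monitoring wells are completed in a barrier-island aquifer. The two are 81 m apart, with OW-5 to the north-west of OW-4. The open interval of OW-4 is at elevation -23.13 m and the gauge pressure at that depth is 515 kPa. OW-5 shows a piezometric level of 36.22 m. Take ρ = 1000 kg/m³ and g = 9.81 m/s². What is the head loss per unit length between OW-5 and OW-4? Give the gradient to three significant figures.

Pressure head at OW-4: ψ = P/(ρg) = 515×1000 / (1000 × 9.81) = 52.50 m.
Total head at OW-4: h = z + ψ = -23.13 + 52.50 = 29.37 m.
Total head at OW-5: h = 36.22 m (water level in the piezometer is the total head).
Head difference: h(OW-4) − h(OW-5) = 29.37 − 36.22 = -6.85 m.
Hydraulic gradient: i = |Δh| / L = 6.85 / 81 = 0.0846.

i ≈ 0.0846 m/m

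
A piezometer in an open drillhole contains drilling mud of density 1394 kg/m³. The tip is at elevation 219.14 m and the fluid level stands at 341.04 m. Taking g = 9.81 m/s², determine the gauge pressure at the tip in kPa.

Pressure head ψ = h − z = 341.04 − 219.14 = 121.90 m.
P = ρgψ = 1394 × 9.81 × 121.90 = 1667000 Pa ≈ 1670 kPa.

P ≈ 1670 kPa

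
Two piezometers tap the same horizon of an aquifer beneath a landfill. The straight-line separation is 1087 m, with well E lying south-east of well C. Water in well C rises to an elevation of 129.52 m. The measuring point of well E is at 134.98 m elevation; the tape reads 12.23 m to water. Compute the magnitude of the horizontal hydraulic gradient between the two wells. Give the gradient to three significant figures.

Total head at well C: h = 129.52 m (water level in the piezometer is the total head).
Total head at well E: h = 134.98 − 12.23 = 122.75 m.
Head difference: h(well C) − h(well E) = 129.52 − 122.75 = 6.77 m.
Hydraulic gradient: i = |Δh| / L = 6.77 / 1087 = 0.00623.

i ≈ 0.00623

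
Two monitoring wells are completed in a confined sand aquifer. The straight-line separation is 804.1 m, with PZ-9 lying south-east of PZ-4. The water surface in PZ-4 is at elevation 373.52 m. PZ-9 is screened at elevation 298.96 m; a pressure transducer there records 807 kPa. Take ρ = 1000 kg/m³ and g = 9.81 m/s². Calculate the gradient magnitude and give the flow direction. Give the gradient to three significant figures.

Total head at PZ-4: h = 373.52 m (water level in the piezometer is the total head).
Pressure head at PZ-9: ψ = P/(ρg) = 807×1000 / (1000 × 9.81) = 82.26 m.
Total head at PZ-9: h = z + ψ = 298.96 + 82.26 = 381.22 m.
Head difference: h(PZ-4) − h(PZ-9) = 373.52 − 381.22 = -7.70 m.
Hydraulic gradient: i = |Δh| / L = 7.70 / 804.1 = 0.00958.
Flow is from higher to lower head: from PZ-9 toward PZ-4, i.e. toward the north-west.

i ≈ 0.00958; groundwater flows toward the north-west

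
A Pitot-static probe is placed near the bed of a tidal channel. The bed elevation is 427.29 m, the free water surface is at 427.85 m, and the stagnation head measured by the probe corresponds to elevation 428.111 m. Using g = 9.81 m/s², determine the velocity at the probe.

v ≈ 2.26 m/s

Near the bed, under hydrostatic conditions, the piezometric head (z + ψ) equals the free-surface elevation, 427.85 m.
Velocity head = total − piezometric = 428.111 − 427.85 = 0.261 m.
v = √(2g·h_v) = √(2 × 9.81 × 0.261) = 2.26 m/s.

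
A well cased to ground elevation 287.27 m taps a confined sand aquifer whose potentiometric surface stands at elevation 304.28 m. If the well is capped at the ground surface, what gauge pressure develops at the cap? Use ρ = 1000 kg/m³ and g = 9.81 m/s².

P ≈ 167 kPa

Head above the cap: Δh = 304.28 − 287.27 = 17.01 m.
P = ρgΔh = 1000 × 9.81 × 17.01 = 166868 Pa ≈ 167 kPa.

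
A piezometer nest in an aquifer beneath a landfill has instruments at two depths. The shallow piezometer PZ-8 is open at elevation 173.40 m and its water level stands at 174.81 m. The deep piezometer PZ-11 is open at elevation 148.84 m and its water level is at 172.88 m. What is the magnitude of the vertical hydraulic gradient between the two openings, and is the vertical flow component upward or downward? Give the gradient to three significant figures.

Total head at PZ-8: h = 174.81 m (water level in the standpipe).
Total head at PZ-11: h = 172.88 m.
Δh = h(PZ-8) − h(PZ-11) = 174.81 − 172.88 = 1.93 m.
Vertical separation Δz = 173.40 − 148.84 = 24.56 m.
|i_v| = |Δh| / Δz = 1.93 / 24.56 = 0.0786.
Head is higher in the shallow piezometer, so vertical flow is downward (recharge condition).

|i_v| ≈ 0.0786; vertical flow is downward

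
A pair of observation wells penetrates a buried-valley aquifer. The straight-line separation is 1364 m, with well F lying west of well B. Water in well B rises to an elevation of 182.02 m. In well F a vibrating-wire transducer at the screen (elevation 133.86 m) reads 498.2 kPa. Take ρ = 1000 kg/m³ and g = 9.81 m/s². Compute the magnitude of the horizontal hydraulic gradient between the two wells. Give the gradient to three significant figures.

Total head at well B: h = 182.02 m (water level in the piezometer is the total head).
Pressure head at well F: ψ = P/(ρg) = 498.2×1000 / (1000 × 9.81) = 50.78 m.
Total head at well F: h = z + ψ = 133.86 + 50.78 = 184.64 m.
Head difference: h(well B) − h(well F) = 182.02 − 184.64 = -2.62 m.
Hydraulic gradient: i = |Δh| / L = 2.62 / 1364 = 0.00192.

i ≈ 0.00192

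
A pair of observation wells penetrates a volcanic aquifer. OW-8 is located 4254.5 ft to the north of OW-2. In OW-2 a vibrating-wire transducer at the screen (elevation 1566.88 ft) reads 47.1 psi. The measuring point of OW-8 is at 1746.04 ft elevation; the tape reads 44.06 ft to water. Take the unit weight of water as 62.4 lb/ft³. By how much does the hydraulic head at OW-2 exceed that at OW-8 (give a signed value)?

Δh ≈ -26.41 ft

Pressure head at OW-2: ψ = 144·P/γ = 144 × 47.1 / 62.4 = 108.69 ft.
Total head at OW-2: h = z + ψ = 1566.88 + 108.69 = 1675.57 ft.
Total head at OW-8: h = 1746.04 − 44.06 = 1701.98 ft.
Head difference: h(OW-2) − h(OW-8) = 1675.57 − 1701.98 = -26.41 ft.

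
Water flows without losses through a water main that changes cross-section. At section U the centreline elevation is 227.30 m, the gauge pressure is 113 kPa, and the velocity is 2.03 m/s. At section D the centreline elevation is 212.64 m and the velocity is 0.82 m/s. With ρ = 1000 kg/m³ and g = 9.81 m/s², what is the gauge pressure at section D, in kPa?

P₂ ≈ 259 kPa

Pressure head at U: ψ₁ = P₁/(ρg) = 113×1000 / (1000 × 9.81) = 11.52 m.
Velocity heads: v₁²/2g = 2.03²/19.62 = 0.210 m; v₂²/2g = 0.82²/19.62 = 0.034 m.
Total head H = z₁ + ψ₁ + v₁²/2g = 227.30 + 11.52 + 0.210 = 239.03 m.
ψ₂ = H − z₂ − v₂²/2g = 239.03 − 212.64 − 0.034 = 26.36 m.
P₂ = ρgψ₂ = 1000 × 9.81 × 26.36 ≈ 259 kPa.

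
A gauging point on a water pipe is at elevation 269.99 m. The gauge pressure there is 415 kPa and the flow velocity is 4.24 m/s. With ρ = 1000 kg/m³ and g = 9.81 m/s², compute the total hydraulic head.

h ≈ 313.21 m

Pressure head ψ = P/(ρg) = 415×1000 / (1000 × 9.81) = 42.30 m.
Velocity head = v²/(2g) = 4.24² / (2 × 9.81) = 0.916 m.
h = z + ψ + v²/(2g) = 269.99 + 42.30 + 0.916 = 313.21 m.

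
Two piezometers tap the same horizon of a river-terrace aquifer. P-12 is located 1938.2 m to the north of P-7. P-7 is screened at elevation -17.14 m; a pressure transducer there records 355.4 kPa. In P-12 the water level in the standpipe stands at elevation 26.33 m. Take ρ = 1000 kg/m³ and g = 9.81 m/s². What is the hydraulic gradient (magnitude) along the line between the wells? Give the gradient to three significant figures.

i ≈ 0.00374

Pressure head at P-7: ψ = P/(ρg) = 355.4×1000 / (1000 × 9.81) = 36.23 m.
Total head at P-7: h = z + ψ = -17.14 + 36.23 = 19.09 m.
Total head at P-12: h = 26.33 m (water level in the piezometer is the total head).
Head difference: h(P-7) − h(P-12) = 19.09 − 26.33 = -7.24 m.
Hydraulic gradient: i = |Δh| / L = 7.24 / 1938.2 = 0.00374.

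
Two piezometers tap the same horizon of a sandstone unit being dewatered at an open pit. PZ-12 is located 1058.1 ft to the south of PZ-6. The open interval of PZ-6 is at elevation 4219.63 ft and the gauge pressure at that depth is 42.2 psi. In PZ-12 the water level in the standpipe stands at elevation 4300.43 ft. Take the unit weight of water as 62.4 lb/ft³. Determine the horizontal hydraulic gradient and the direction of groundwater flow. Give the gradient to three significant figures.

i ≈ 0.0157; groundwater flows toward the south

Pressure head at PZ-6: ψ = 144·P/γ = 144 × 42.2 / 62.4 = 97.38 ft.
Total head at PZ-6: h = z + ψ = 4219.63 + 97.38 = 4317.01 ft.
Total head at PZ-12: h = 4300.43 ft (water level in the piezometer is the total head).
Head difference: h(PZ-6) − h(PZ-12) = 4317.01 − 4300.43 = 16.58 ft.
Hydraulic gradient: i = |Δh| / L = 16.58 / 1058.1 = 0.0157.
Flow is from higher to lower head: from PZ-6 toward PZ-12, i.e. toward the south.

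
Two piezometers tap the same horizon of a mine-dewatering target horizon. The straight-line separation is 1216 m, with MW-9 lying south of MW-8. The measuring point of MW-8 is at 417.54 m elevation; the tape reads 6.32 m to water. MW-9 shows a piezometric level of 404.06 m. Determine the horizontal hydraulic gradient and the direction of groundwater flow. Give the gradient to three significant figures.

i ≈ 0.00589; groundwater flows toward the south

Total head at MW-8: h = 417.54 − 6.32 = 411.22 m.
Total head at MW-9: h = 404.06 m (water level in the piezometer is the total head).
Head difference: h(MW-8) − h(MW-9) = 411.22 − 404.06 = 7.16 m.
Hydraulic gradient: i = |Δh| / L = 7.16 / 1216 = 0.00589.
Flow is from higher to lower head: from MW-8 toward MW-9, i.e. toward the south.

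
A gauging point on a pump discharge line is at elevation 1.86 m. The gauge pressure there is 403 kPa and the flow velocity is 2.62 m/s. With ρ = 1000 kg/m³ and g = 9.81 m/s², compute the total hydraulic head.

Pressure head ψ = P/(ρg) = 403×1000 / (1000 × 9.81) = 41.08 m.
Velocity head = v²/(2g) = 2.62² / (2 × 9.81) = 0.350 m.
h = z + ψ + v²/(2g) = 1.86 + 41.08 + 0.350 = 43.29 m.

h ≈ 43.29 m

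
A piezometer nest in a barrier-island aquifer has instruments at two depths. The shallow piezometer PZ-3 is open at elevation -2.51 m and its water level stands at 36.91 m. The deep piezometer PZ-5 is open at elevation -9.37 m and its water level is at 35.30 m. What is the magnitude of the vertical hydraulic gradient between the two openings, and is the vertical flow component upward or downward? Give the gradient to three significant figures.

Total head at PZ-3: h = 36.91 m (water level in the standpipe).
Total head at PZ-5: h = 35.30 m.
Δh = h(PZ-3) − h(PZ-5) = 36.91 − 35.30 = 1.61 m.
Vertical separation Δz = -2.51 − (-9.37) = 6.86 m.
|i_v| = |Δh| / Δz = 1.61 / 6.86 = 0.235.
Head is higher in the shallow piezometer, so vertical flow is downward (recharge condition).

|i_v| ≈ 0.235; vertical flow is downward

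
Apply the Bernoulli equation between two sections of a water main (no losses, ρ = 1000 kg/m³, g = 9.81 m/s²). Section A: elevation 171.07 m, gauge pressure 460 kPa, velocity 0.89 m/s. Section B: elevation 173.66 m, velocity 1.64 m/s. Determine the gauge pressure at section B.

Pressure head at A: ψ₁ = P₁/(ρg) = 460×1000 / (1000 × 9.81) = 46.89 m.
Velocity heads: v₁²/2g = 0.89²/19.62 = 0.040 m; v₂²/2g = 1.64²/19.62 = 0.137 m.
Total head H = z₁ + ψ₁ + v₁²/2g = 171.07 + 46.89 + 0.040 = 218.00 m.
ψ₂ = H − z₂ − v₂²/2g = 218.00 − 173.66 − 0.137 = 44.20 m.
P₂ = ρgψ₂ = 1000 × 9.81 × 44.20 ≈ 434 kPa.

P₂ ≈ 434 kPa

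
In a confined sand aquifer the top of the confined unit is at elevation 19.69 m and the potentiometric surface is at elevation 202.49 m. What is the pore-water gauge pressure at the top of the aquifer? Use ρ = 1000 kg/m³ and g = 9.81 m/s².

Pressure head at the aquifer top: ψ = h − z = 202.49 − 19.69 = 182.80 m.
P = ρgψ = 1000 × 9.81 × 182.80 = 1793268 Pa ≈ 1790 kPa.

P ≈ 1790 kPa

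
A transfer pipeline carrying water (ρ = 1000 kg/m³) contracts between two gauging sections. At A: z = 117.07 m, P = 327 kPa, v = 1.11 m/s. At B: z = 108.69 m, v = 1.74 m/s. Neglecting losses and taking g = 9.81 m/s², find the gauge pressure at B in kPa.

Pressure head at A: ψ₁ = P₁/(ρg) = 327×1000 / (1000 × 9.81) = 33.33 m.
Velocity heads: v₁²/2g = 1.11²/19.62 = 0.063 m; v₂²/2g = 1.74²/19.62 = 0.154 m.
Total head H = z₁ + ψ₁ + v₁²/2g = 117.07 + 33.33 + 0.063 = 150.46 m.
ψ₂ = H − z₂ − v₂²/2g = 150.46 − 108.69 − 0.154 = 41.62 m.
P₂ = ρgψ₂ = 1000 × 9.81 × 41.62 ≈ 408 kPa.

P₂ ≈ 408 kPa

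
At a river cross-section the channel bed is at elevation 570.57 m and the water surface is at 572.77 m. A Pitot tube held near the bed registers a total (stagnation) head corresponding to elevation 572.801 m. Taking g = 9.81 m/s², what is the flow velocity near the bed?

v ≈ 0.780 m/s

Near the bed, under hydrostatic conditions, the piezometric head (z + ψ) equals the free-surface elevation, 572.77 m.
Velocity head = total − piezometric = 572.801 − 572.77 = 0.031 m.
v = √(2g·h_v) = √(2 × 9.81 × 0.031) = 0.780 m/s.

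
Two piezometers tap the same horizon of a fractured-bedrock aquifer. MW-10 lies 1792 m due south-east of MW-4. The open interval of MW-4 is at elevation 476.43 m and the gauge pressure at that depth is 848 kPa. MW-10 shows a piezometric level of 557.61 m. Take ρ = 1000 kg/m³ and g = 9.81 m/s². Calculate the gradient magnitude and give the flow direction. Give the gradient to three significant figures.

i ≈ 0.00294; groundwater flows toward the south-east

Pressure head at MW-4: ψ = P/(ρg) = 848×1000 / (1000 × 9.81) = 86.44 m.
Total head at MW-4: h = z + ψ = 476.43 + 86.44 = 562.87 m.
Total head at MW-10: h = 557.61 m (water level in the piezometer is the total head).
Head difference: h(MW-4) − h(MW-10) = 562.87 − 557.61 = 5.26 m.
Hydraulic gradient: i = |Δh| / L = 5.26 / 1792 = 0.00294.
Flow is from higher to lower head: from MW-4 toward MW-10, i.e. toward the south-east.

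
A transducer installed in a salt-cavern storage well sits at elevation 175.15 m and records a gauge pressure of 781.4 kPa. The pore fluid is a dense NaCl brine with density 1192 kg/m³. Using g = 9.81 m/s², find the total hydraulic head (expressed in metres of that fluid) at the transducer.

ψ = P/(ρg) = 781.4×1000 / (1192 × 9.81) = 66.82 m.
h = z + ψ = 175.15 + 66.82 = 241.97 m.

h ≈ 241.97 m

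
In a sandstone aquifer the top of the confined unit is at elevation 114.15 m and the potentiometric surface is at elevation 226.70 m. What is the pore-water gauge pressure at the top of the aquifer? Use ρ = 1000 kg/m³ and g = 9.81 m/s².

P ≈ 1100 kPa

Pressure head at the aquifer top: ψ = h − z = 226.70 − 114.15 = 112.55 m.
P = ρgψ = 1000 × 9.81 × 112.55 = 1104115 Pa ≈ 1100 kPa.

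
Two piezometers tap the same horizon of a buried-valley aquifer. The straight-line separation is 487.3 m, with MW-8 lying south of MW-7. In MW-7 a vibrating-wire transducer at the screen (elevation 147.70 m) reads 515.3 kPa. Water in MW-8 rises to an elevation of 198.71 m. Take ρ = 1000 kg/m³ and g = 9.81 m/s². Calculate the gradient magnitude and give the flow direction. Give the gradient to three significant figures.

i ≈ 0.00312; groundwater flows toward the south

Pressure head at MW-7: ψ = P/(ρg) = 515.3×1000 / (1000 × 9.81) = 52.53 m.
Total head at MW-7: h = z + ψ = 147.70 + 52.53 = 200.23 m.
Total head at MW-8: h = 198.71 m (water level in the piezometer is the total head).
Head difference: h(MW-7) − h(MW-8) = 200.23 − 198.71 = 1.52 m.
Hydraulic gradient: i = |Δh| / L = 1.52 / 487.3 = 0.00312.
Flow is from higher to lower head: from MW-7 toward MW-8, i.e. toward the south.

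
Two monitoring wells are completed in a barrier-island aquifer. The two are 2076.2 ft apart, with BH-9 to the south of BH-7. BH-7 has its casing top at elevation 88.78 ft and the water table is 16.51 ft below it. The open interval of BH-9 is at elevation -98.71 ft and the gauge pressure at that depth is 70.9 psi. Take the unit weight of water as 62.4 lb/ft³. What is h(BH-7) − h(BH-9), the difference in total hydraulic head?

Total head at BH-7: h = 88.78 − 16.51 = 72.27 ft.
Pressure head at BH-9: ψ = 144·P/γ = 144 × 70.9 / 62.4 = 163.62 ft.
Total head at BH-9: h = z + ψ = -98.71 + 163.62 = 64.91 ft.
Head difference: h(BH-7) − h(BH-9) = 72.27 − 64.91 = 7.36 ft.

Δh ≈ 7.36 ft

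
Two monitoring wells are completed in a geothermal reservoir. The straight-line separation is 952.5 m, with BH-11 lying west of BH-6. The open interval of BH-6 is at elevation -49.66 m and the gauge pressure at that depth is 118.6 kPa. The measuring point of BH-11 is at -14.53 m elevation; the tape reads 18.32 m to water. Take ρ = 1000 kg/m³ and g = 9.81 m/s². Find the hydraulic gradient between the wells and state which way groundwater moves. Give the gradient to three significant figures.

Pressure head at BH-6: ψ = P/(ρg) = 118.6×1000 / (1000 × 9.81) = 12.09 m.
Total head at BH-6: h = z + ψ = -49.66 + 12.09 = -37.57 m.
Total head at BH-11: h = -14.53 − 18.32 = -32.85 m.
Head difference: h(BH-6) − h(BH-11) = -37.57 − (-32.85) = -4.72 m.
Hydraulic gradient: i = |Δh| / L = 4.72 / 952.5 = 0.00496.
Flow is from higher to lower head: from BH-11 toward BH-6, i.e. toward the east.

i ≈ 0.00496; groundwater flows toward the east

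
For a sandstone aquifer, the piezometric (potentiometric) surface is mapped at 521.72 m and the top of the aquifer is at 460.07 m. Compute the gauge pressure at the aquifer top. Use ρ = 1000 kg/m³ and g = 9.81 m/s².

Pressure head at the aquifer top: ψ = h − z = 521.72 − 460.07 = 61.65 m.
P = ρgψ = 1000 × 9.81 × 61.65 = 604787 Pa ≈ 605 kPa.

P ≈ 605 kPa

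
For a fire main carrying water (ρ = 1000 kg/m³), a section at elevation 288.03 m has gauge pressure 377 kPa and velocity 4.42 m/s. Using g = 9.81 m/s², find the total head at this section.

h ≈ 327.46 m

Pressure head ψ = P/(ρg) = 377×1000 / (1000 × 9.81) = 38.43 m.
Velocity head = v²/(2g) = 4.42² / (2 × 9.81) = 0.996 m.
h = z + ψ + v²/(2g) = 288.03 + 38.43 + 0.996 = 327.46 m.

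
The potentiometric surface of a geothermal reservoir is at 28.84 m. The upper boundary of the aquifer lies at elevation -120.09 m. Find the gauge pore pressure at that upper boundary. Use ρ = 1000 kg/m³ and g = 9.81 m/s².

Pressure head at the aquifer top: ψ = h − z = 28.84 − (-120.09) = 148.93 m.
P = ρgψ = 1000 × 9.81 × 148.93 = 1461003 Pa ≈ 1460 kPa.

P ≈ 1460 kPa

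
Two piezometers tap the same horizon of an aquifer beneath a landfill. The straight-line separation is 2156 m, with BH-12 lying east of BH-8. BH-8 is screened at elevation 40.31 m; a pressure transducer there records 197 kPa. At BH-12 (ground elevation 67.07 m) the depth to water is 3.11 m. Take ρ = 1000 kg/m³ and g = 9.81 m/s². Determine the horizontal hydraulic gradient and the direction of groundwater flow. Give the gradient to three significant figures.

i ≈ 0.00166; groundwater flows toward the west

Pressure head at BH-8: ψ = P/(ρg) = 197×1000 / (1000 × 9.81) = 20.08 m.
Total head at BH-8: h = z + ψ = 40.31 + 20.08 = 60.39 m.
Total head at BH-12: h = 67.07 − 3.11 = 63.96 m.
Head difference: h(BH-8) − h(BH-12) = 60.39 − 63.96 = -3.57 m.
Hydraulic gradient: i = |Δh| / L = 3.57 / 2156 = 0.00166.
Flow is from higher to lower head: from BH-12 toward BH-8, i.e. toward the west.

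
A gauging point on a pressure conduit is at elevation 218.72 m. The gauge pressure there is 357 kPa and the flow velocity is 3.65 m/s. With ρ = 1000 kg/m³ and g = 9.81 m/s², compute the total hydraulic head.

Pressure head ψ = P/(ρg) = 357×1000 / (1000 × 9.81) = 36.39 m.
Velocity head = v²/(2g) = 3.65² / (2 × 9.81) = 0.679 m.
h = z + ψ + v²/(2g) = 218.72 + 36.39 + 0.679 = 255.79 m.

h ≈ 255.79 m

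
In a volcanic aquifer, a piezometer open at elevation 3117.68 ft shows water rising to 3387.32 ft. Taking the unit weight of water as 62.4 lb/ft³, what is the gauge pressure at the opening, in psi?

P ≈ 117 psi

Pressure head ψ = h − z = 3387.32 − 3117.68 = 269.64 ft.
P = γ·ψ / 144 = 62.4 × 269.64 / 144 = 117 psi.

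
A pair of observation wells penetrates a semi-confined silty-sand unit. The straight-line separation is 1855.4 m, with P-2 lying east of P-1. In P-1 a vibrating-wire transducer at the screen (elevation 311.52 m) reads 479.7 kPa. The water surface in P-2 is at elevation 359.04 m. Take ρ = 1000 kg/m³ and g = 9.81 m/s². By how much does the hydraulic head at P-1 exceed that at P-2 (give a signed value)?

Pressure head at P-1: ψ = P/(ρg) = 479.7×1000 / (1000 × 9.81) = 48.90 m.
Total head at P-1: h = z + ψ = 311.52 + 48.90 = 360.42 m.
Total head at P-2: h = 359.04 m (water level in the piezometer is the total head).
Head difference: h(P-1) − h(P-2) = 360.42 − 359.04 = 1.38 m.

Δh ≈ 1.38 m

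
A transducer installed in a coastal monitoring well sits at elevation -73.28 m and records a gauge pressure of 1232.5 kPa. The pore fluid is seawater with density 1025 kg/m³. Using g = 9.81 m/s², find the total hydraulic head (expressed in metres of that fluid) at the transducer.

ψ = P/(ρg) = 1232.5×1000 / (1025 × 9.81) = 122.57 m.
h = z + ψ = -73.28 + 122.57 = 49.29 m.

h ≈ 49.29 m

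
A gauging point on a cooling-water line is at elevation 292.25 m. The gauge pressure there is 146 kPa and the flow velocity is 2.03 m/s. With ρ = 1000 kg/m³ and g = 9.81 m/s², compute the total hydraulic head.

h ≈ 307.34 m

Pressure head ψ = P/(ρg) = 146×1000 / (1000 × 9.81) = 14.88 m.
Velocity head = v²/(2g) = 2.03² / (2 × 9.81) = 0.210 m.
h = z + ψ + v²/(2g) = 292.25 + 14.88 + 0.210 = 307.34 m.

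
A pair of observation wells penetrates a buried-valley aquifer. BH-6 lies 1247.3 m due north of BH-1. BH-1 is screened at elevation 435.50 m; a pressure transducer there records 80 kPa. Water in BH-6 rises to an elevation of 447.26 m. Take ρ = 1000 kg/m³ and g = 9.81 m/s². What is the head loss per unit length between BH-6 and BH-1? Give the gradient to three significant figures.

i ≈ 0.00289 m/m

Pressure head at BH-1: ψ = P/(ρg) = 80×1000 / (1000 × 9.81) = 8.15 m.
Total head at BH-1: h = z + ψ = 435.50 + 8.15 = 443.65 m.
Total head at BH-6: h = 447.26 m (water level in the piezometer is the total head).
Head difference: h(BH-1) − h(BH-6) = 443.65 − 447.26 = -3.61 m.
Hydraulic gradient: i = |Δh| / L = 3.61 / 1247.3 = 0.00289.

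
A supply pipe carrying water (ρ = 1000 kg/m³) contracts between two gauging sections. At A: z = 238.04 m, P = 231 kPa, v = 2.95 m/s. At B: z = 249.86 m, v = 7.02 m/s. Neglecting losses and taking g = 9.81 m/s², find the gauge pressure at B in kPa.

P₂ ≈ 94.8 kPa

Pressure head at A: ψ₁ = P₁/(ρg) = 231×1000 / (1000 × 9.81) = 23.55 m.
Velocity heads: v₁²/2g = 2.95²/19.62 = 0.444 m; v₂²/2g = 7.02²/19.62 = 2.512 m.
Total head H = z₁ + ψ₁ + v₁²/2g = 238.04 + 23.55 + 0.444 = 262.03 m.
ψ₂ = H − z₂ − v₂²/2g = 262.03 − 249.86 − 2.512 = 9.66 m.
P₂ = ρgψ₂ = 1000 × 9.81 × 9.66 ≈ 94.8 kPa.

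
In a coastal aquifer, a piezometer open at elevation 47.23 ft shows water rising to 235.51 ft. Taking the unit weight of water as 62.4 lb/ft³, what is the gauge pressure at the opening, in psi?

P ≈ 81.6 psi

Pressure head ψ = h − z = 235.51 − 47.23 = 188.28 ft.
P = γ·ψ / 144 = 62.4 × 188.28 / 144 = 81.6 psi.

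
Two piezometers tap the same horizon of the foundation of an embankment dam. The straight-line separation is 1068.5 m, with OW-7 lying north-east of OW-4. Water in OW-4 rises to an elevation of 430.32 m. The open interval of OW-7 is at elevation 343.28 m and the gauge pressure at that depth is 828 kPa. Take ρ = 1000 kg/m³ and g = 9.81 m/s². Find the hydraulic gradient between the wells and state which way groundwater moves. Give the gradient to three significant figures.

i ≈ 0.00247; groundwater flows toward the north-east

Total head at OW-4: h = 430.32 m (water level in the piezometer is the total head).
Pressure head at OW-7: ψ = P/(ρg) = 828×1000 / (1000 × 9.81) = 84.40 m.
Total head at OW-7: h = z + ψ = 343.28 + 84.40 = 427.68 m.
Head difference: h(OW-4) − h(OW-7) = 430.32 − 427.68 = 2.64 m.
Hydraulic gradient: i = |Δh| / L = 2.64 / 1068.5 = 0.00247.
Flow is from higher to lower head: from OW-4 toward OW-7, i.e. toward the north-east.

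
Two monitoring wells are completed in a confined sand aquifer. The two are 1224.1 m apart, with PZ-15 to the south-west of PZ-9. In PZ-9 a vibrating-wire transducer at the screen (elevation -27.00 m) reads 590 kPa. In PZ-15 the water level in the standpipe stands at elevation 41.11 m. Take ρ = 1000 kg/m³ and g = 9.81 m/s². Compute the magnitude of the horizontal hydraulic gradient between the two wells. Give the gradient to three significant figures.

i ≈ 0.00651

Pressure head at PZ-9: ψ = P/(ρg) = 590×1000 / (1000 × 9.81) = 60.14 m.
Total head at PZ-9: h = z + ψ = -27.00 + 60.14 = 33.14 m.
Total head at PZ-15: h = 41.11 m (water level in the piezometer is the total head).
Head difference: h(PZ-9) − h(PZ-15) = 33.14 − 41.11 = -7.97 m.
Hydraulic gradient: i = |Δh| / L = 7.97 / 1224.1 = 0.00651.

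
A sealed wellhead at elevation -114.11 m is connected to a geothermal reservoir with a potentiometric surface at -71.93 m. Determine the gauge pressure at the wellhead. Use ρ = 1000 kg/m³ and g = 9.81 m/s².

P ≈ 414 kPa

Head above the cap: Δh = -71.93 − (-114.11) = 42.18 m.
P = ρgΔh = 1000 × 9.81 × 42.18 = 413786 Pa ≈ 414 kPa.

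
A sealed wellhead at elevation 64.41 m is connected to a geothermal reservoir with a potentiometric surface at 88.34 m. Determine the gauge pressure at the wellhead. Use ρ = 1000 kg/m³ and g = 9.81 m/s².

P ≈ 235 kPa

Head above the cap: Δh = 88.34 − 64.41 = 23.93 m.
P = ρgΔh = 1000 × 9.81 × 23.93 = 234753 Pa ≈ 235 kPa.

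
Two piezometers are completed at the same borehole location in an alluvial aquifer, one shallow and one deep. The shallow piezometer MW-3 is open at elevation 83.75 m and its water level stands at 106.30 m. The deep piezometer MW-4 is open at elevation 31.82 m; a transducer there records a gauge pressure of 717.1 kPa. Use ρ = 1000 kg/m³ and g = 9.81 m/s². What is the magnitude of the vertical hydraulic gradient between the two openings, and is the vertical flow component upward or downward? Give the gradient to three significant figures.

|i_v| ≈ 0.0266; vertical flow is downward

Total head at MW-3: h = 106.30 m (water level in the standpipe).
Pressure head at MW-4: ψ = P/(ρg) = 717.1×1000 / (1000 × 9.81) = 73.10 m.
Total head at MW-4: h = z + ψ = 31.82 + 73.10 = 104.92 m.
Δh = h(MW-3) − h(MW-4) = 106.30 − 104.92 = 1.38 m.
Vertical separation Δz = 83.75 − 31.82 = 51.93 m.
|i_v| = |Δh| / Δz = 1.38 / 51.93 = 0.0266.
Head is higher in the shallow piezometer, so vertical flow is downward (recharge condition).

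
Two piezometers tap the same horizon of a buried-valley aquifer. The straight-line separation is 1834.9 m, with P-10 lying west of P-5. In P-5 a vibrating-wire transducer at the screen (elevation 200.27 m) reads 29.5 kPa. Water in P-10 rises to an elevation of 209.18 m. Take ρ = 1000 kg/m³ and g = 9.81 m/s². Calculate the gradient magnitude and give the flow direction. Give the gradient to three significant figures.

i ≈ 0.00322; groundwater flows toward the east

Pressure head at P-5: ψ = P/(ρg) = 29.5×1000 / (1000 × 9.81) = 3.01 m.
Total head at P-5: h = z + ψ = 200.27 + 3.01 = 203.28 m.
Total head at P-10: h = 209.18 m (water level in the piezometer is the total head).
Head difference: h(P-5) − h(P-10) = 203.28 − 209.18 = -5.90 m.
Hydraulic gradient: i = |Δh| / L = 5.90 / 1834.9 = 0.00322.
Flow is from higher to lower head: from P-10 toward P-5, i.e. toward the east.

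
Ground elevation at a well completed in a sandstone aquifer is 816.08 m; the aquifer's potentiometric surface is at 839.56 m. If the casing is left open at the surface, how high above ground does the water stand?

≈ 23.48 m above ground

Water rises to the potentiometric surface, so the rise above ground = 839.56 − 816.08 = 23.48 m.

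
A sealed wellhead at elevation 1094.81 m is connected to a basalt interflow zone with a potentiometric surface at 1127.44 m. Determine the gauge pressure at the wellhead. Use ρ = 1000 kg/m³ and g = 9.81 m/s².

Head above the cap: Δh = 1127.44 − 1094.81 = 32.63 m.
P = ρgΔh = 1000 × 9.81 × 32.63 = 320100 Pa ≈ 320 kPa.

P ≈ 320 kPa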